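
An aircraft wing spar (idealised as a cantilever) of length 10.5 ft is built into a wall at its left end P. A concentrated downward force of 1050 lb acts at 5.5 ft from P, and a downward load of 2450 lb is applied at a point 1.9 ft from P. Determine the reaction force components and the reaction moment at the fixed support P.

ΣF_x = 0: P_x = 0.
ΣF_y = 0: P_y − 1050 − 2450 = 0 → P_y = 3500 lb.
ΣM about P: M_P − 1050·5.5 − 2450·1.9 = 0 → M_P = 10430 lb·ft.

P_x = 0, P_y = 3500 lb, M_P = 10430 lb·ft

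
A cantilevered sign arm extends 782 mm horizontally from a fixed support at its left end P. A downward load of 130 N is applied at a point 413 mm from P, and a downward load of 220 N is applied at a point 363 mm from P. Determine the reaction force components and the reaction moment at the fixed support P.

ΣF_x = 0: P_x = 0.
ΣF_y = 0: P_y − 130 − 220 = 0 → P_y = 350.0 N.
ΣM about P: M_P − 130·413 − 220·363 = 0 → M_P = 133600 N·mm.

P_x = 0, P_y = 350.0 N, M_P = 133600 N·mm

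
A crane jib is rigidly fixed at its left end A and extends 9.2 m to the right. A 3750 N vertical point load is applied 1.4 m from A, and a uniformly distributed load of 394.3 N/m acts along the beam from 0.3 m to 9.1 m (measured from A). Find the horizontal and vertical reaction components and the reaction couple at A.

Resultant of the distributed load: 394.3 × 8.8 = 3469.84 N at 4.7 m from A.
ΣF_x = 0: A_x = 0.
ΣF_y = 0: A_y − 3750 − 394.3·8.8 = 0 → A_y = 7220 N.
ΣM about A: M_A − 3750·1.4 − (394.3·8.8)·4.7 = 0 → M_A = 21560 N·m.

A_x = 0, A_y = 7220 N, M_A = 21560 N·m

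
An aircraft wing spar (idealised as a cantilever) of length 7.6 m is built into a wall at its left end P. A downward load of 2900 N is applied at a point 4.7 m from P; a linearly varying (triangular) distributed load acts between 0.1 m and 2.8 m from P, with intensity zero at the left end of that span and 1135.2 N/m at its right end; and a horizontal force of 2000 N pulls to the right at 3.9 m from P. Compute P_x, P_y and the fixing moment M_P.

P_x = -2000 N, P_y = 4433 N, M_P = 16540 N·m

Resultant of the triangular load: ½ × 1135.2 × 2.7 = 1532.52 N, acting at 1.9 m from P (one-third of the span from the peak).
ΣF_x = 0: P_x + 2000 = 0 → P_x = -2000 N.
ΣF_y = 0: P_y − 2900 − ½·1135.2·2.7 = 0 → P_y = 4433 N.
ΣM about P: M_P − 2900·4.7 − (½·1135.2·2.7)·1.9 = 0 → M_P = 16540 N·m.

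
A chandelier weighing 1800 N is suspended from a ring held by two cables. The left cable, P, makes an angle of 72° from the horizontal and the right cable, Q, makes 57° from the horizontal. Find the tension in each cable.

ΣF_x = 0: −T_P·cos72° + T_Q·cos57° = 0 → T_Q = 0.567379·T_P.
ΣF_y = 0: T_P·sin72° + T_Q·sin57° = 1800.
Substitute: T_P·(0.951057 + 0.567379·0.838671) = 1800 → T_P = 1261.47 ≈ 1261 N.
Then T_Q = 0.567379 × 1261.47 = 715.7 N.

T_P = 1261 N, T_Q = 715.7 N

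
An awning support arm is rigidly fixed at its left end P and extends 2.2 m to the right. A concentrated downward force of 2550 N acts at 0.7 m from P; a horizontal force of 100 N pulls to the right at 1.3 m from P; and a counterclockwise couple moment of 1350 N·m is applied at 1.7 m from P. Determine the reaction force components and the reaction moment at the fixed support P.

P_x = -100.0 N, P_y = 2550 N, M_P = 435.0 N·m

ΣF_x = 0: P_x + 100 = 0 → P_x = -100.0 N.
ΣF_y = 0: P_y − 2550 = 0 → P_y = 2550 N.
ΣM about P: M_P − 2550·0.7 + 1350 = 0 → M_P = 435.0 N·m.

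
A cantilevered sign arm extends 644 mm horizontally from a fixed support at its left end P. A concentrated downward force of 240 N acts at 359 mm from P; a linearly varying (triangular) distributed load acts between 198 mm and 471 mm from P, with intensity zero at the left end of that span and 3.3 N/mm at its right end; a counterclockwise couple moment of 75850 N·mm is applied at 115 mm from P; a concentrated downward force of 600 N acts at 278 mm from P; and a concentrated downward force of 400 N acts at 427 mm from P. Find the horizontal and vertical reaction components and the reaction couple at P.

Resultant of the triangular load: ½ × 3.3 × 273 = 450.45 N, acting at 380 mm from P (one-third of the span from the peak).
ΣF_x = 0: P_x = 0.
ΣF_y = 0: P_y − 240 − ½·3.3·273 − 600 − 400 = 0 → P_y = 1690 N.
ΣM about P: M_P − 240·359 − (½·3.3·273)·380 + 75850 − 600·278 − 400·427 = 0 → M_P = 519100 N·mm.

P_x = 0, P_y = 1690 N, M_P = 519100 N·mm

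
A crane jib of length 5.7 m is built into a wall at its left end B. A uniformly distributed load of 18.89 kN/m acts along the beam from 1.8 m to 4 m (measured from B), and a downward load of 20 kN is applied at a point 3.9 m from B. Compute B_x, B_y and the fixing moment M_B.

B_x = 0, B_y = 61.56 kN, M_B = 198.5 kN·m

Resultant of the distributed load: 18.89 × 2.2 = 41.558 kN at 2.9 m from B.
ΣF_x = 0: B_x = 0.
ΣF_y = 0: B_y − 18.89·2.2 − 20 = 0 → B_y = 61.56 kN.
ΣM about B: M_B − (18.89·2.2)·2.9 − 20·3.9 = 0 → M_B = 198.5 kN·m.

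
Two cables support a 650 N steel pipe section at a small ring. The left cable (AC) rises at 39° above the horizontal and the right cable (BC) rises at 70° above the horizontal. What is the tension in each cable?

ΣF_x = 0: −T_AC·cos39° + T_BC·cos70° = 0 → T_BC = 2.27222·T_AC.
ΣF_y = 0: T_AC·sin39° + T_BC·sin70° = 650.
Substitute: T_AC·(0.62932 + 2.27222·0.939693) = 650 → T_AC = 235.123 ≈ 235.1 N.
Then T_BC = 2.27222 × 235.123 = 534.3 N.

T_AC = 235.1 N, T_BC = 534.3 N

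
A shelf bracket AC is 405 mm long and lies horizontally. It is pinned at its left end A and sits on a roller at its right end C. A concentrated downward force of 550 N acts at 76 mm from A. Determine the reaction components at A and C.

A_x = 0, A_y = 446.8 N, C_y = 103.2 N

Moments about A: C_y·405 − 550·76 = 0 → C_y = 41800/405 = 103.21 ≈ 103.2 N.
ΣF_y = 0: A_y + 103.21 − 550 = 0 → A_y = 446.8 N.
ΣF_x = 0: no horizontal applied forces, so A_x = 0.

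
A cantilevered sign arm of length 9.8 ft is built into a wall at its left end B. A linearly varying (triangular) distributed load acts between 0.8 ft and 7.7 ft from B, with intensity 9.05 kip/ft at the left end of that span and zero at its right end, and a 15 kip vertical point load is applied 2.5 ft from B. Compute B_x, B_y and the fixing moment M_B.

Resultant of the triangular load: ½ × 9.05 × 6.9 = 31.2225 kip, acting at 3.1 ft from B (one-third of the span from the peak).
ΣF_x = 0: B_x = 0.
ΣF_y = 0: B_y − ½·9.05·6.9 − 15 = 0 → B_y = 46.22 kip.
ΣM about B: M_B − (½·9.05·6.9)·3.1 − 15·2.5 = 0 → M_B = 134.3 kip·ft.

B_x = 0, B_y = 46.22 kip, M_B = 134.3 kip·ft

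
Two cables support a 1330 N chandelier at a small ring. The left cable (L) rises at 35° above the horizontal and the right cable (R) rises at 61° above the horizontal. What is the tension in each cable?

T_L = 648.3 N, T_R = 1095 N

ΣF_x = 0: −T_L·cos35° + T_R·cos61° = 0 → T_R = 1.68964·T_L.
ΣF_y = 0: T_L·sin35° + T_R·sin61° = 1330.
Substitute: T_L·(0.573576 + 1.68964·0.87462) = 1330 → T_L = 648.348 ≈ 648.3 N.
Then T_R = 1.68964 × 648.348 = 1095 N.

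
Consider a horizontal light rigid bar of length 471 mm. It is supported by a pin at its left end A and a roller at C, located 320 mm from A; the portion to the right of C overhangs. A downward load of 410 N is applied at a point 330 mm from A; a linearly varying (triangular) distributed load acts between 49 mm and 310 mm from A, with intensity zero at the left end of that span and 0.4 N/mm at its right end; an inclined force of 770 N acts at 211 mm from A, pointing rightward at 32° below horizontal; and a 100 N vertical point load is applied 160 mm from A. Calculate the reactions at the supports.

Resultant of the triangular load: ½ × 0.4 × 261 = 52.2 N, acting at 223 mm from A (one-third of the span from the peak).
Taking moments about A: C_y·320 − 410·330 − (½·0.4·261)·223 − 770·sin32°·211 − 100·160 = 0 → C_y = 249037/320 = 778.241 ≈ 778.2 N.
ΣF_y = 0: A_y + 778.241 − 410 − ½·0.4·261 − 770·sin32° − 100 = 0 → A_y = 192.0 N.
ΣF_x = 0: A_x + 770·cos32° = 0 → A_x = -653.0 N.

A_x = -653.0 N, A_y = 192.0 N, C_y = 778.2 N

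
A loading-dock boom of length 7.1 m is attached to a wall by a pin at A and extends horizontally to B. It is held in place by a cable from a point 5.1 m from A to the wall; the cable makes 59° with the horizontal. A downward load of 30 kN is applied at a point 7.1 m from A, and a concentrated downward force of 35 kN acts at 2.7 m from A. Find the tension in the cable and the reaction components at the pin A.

T = 70.34 kN, A_x = 36.23 kN, A_y = 4.706 kN

ΣM about A: T·sin59°·5.1 − 30·7.1 − 35·2.7 = 0 → T = 307.5/(5.1·0.857167) = 70.3412 ≈ 70.34 kN.
ΣF_x = 0: A_x − T·cos59° = 0 → A_x = 70.3412 × 0.515038 = 36.23 kN.
ΣF_y = 0: A_y + T·sin59° − 30 − 35 = 0 → A_y = 65 − 70.3412 × 0.857167 = 4.706 kN.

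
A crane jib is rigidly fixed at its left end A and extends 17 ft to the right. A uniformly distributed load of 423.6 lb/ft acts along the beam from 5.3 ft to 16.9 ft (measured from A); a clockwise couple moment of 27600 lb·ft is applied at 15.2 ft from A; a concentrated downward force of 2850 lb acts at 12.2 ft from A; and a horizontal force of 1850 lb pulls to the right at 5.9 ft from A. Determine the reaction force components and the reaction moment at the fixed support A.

A_x = -1850 lb, A_y = 7764 lb, M_A = 116900 lb·ft

Resultant of the distributed load: 423.6 × 11.6 = 4913.76 lb at 11.1 ft from A.
ΣF_x = 0: A_x + 1850 = 0 → A_x = -1850 lb.
ΣF_y = 0: A_y − 423.6·11.6 − 2850 = 0 → A_y = 7764 lb.
ΣM about A: M_A − (423.6·11.6)·11.1 − 27600 − 2850·12.2 = 0 → M_A = 116900 lb·ft.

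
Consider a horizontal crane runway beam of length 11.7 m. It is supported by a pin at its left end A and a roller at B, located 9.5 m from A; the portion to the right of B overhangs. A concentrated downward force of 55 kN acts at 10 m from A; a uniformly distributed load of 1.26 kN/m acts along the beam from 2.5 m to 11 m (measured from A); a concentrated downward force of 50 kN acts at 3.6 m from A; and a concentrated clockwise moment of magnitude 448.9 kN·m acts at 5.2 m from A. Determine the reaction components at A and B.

A_x = 0, A_y = -15.99 kN, B_y = 131.7 kN

Resultant of the distributed load: 1.26 × 8.5 = 10.71 kN at 6.75 m from A.
Moments about A: B_y·9.5 − 55·10 − (1.26·8.5)·6.75 − 50·3.6 − 448.9 = 0 → B_y = 1251.1925/9.5 = 131.704 ≈ 131.7 kN.
ΣF_y = 0: A_y + 131.704 − 55 − 1.26·8.5 − 50 = 0 → A_y = -15.99 kN.
ΣF_x = 0: no horizontal applied forces, so A_x = 0.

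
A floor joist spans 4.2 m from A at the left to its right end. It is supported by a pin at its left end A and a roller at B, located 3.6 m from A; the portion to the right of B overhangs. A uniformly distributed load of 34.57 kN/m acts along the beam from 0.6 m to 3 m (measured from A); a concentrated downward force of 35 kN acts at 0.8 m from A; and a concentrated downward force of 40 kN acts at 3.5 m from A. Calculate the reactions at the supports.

A_x = 0, A_y = 69.82 kN, B_y = 88.15 kN

Resultant of the distributed load: 34.57 × 2.4 = 82.968 kN at 1.8 m from A.
Taking moments about A: B_y·3.6 − (34.57·2.4)·1.8 − 35·0.8 − 40·3.5 = 0 → B_y = 317.3424/3.6 = 88.1507 ≈ 88.15 kN.
ΣF_y = 0: A_y + 88.1507 − 34.57·2.4 − 35 − 40 = 0 → A_y = 69.82 kN.
ΣF_x = 0: no horizontal applied forces, so A_x = 0.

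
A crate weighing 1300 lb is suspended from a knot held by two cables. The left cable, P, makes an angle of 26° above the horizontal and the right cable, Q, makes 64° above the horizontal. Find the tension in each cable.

T_P = 569.9 lb, T_Q = 1168 lb

ΣF_x = 0: −T_P·cos26° + T_Q·cos64° = 0 → T_Q = 2.0503·T_P.
ΣF_y = 0: T_P·sin26° + T_Q·sin64° = 1300.
Substitute: T_P·(0.438371 + 2.0503·0.898794) = 1300 → T_P = 569.883 ≈ 569.9 lb.
Then T_Q = 2.0503 × 569.883 = 1168 lb.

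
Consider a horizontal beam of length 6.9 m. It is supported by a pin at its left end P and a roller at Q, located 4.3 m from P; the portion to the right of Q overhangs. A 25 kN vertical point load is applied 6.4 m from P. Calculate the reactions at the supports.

Moments about P: Q_y·4.3 − 25·6.4 = 0 → Q_y = 160/4.3 = 37.2093 ≈ 37.21 kN.
ΣF_y = 0: P_y + 37.2093 − 25 = 0 → P_y = -12.21 kN.
ΣF_x = 0: no horizontal applied forces, so P_x = 0.

P_x = 0, P_y = -12.21 kN, Q_y = 37.21 kN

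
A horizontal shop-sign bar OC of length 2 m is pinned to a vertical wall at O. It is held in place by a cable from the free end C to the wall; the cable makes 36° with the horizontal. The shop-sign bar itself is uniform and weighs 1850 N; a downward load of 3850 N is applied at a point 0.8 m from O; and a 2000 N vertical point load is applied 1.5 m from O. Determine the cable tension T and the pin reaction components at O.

ΣM about O: T·sin36°·2 − 1850·1 − 3850·0.8 − 2000·1.5 = 0 → T = 7930/(2·0.587785) = 6745.66 ≈ 6746 N.
ΣF_x = 0: O_x − T·cos36° = 0 → O_x = 6745.66 × 0.809017 = 5457 N.
ΣF_y = 0: O_y + T·sin36° − 1850 − 3850 − 2000 = 0 → O_y = 7700 − 6745.66 × 0.587785 = 3735 N.

T = 6746 N, O_x = 5457 N, O_y = 3735 N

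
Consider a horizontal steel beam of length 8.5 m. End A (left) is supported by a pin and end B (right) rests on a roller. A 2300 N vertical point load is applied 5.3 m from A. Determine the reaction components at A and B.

A_x = 0, A_y = 865.9 N, B_y = 1434 N

Taking moments about A: B_y·8.5 − 2300·5.3 = 0 → B_y = 12190/8.5 = 1434.12 ≈ 1434 N.
ΣF_y = 0: A_y + 1434.12 − 2300 = 0 → A_y = 865.9 N.
ΣF_x = 0: no horizontal applied forces, so A_x = 0.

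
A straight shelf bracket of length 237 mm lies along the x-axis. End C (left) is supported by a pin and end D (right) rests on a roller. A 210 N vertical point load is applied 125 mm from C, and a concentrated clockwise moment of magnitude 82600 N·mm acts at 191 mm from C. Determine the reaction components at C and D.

Taking moments about C: D_y·237 − 210·125 − 82600 = 0 → D_y = 108850/237 = 459.283 ≈ 459.3 N.
ΣF_y = 0: C_y + 459.283 − 210 = 0 → C_y = -249.3 N.
ΣF_x = 0: no horizontal applied forces, so C_x = 0.

C_x = 0, C_y = -249.3 N, D_y = 459.3 N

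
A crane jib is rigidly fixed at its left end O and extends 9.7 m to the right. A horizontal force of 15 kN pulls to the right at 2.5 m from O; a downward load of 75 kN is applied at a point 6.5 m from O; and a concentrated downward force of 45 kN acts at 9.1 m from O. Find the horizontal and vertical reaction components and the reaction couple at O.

O_x = -15.00 kN, O_y = 120.0 kN, M_O = 897.0 kN·m

ΣF_x = 0: O_x + 15 = 0 → O_x = -15.00 kN.
ΣF_y = 0: O_y − 75 − 45 = 0 → O_y = 120.0 kN.
ΣM about O: M_O − 75·6.5 − 45·9.1 = 0 → M_O = 897.0 kN·m.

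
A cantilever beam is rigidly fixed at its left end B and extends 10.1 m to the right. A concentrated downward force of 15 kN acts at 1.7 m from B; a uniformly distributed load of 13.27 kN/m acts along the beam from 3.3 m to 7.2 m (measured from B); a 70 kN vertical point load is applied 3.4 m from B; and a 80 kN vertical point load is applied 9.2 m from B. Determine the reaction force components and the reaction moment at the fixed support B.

B_x = 0, B_y = 216.8 kN, M_B = 1271 kN·m

Resultant of the distributed load: 13.27 × 3.9 = 51.753 kN at 5.25 m from B.
ΣF_x = 0: B_x = 0.
ΣF_y = 0: B_y − 15 − 13.27·3.9 − 70 − 80 = 0 → B_y = 216.8 kN.
ΣM about B: M_B − 15·1.7 − (13.27·3.9)·5.25 − 70·3.4 − 80·9.2 = 0 → M_B = 1271 kN·m.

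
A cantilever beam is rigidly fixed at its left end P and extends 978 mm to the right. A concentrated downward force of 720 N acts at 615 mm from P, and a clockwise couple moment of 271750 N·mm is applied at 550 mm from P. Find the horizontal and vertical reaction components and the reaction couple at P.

ΣF_x = 0: P_x = 0.
ΣF_y = 0: P_y − 720 = 0 → P_y = 720.0 N.
ΣM about P: M_P − 720·615 − 271750 = 0 → M_P = 714600 N·mm.

P_x = 0, P_y = 720.0 N, M_P = 714600 N·mm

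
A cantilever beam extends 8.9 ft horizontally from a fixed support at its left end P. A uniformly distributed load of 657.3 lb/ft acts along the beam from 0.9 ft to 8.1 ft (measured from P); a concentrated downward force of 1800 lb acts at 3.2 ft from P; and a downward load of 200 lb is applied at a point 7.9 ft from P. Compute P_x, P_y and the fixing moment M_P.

P_x = 0, P_y = 6733 lb, M_P = 28640 lb·ft

Resultant of the distributed load: 657.3 × 7.2 = 4732.56 lb at 4.5 ft from P.
ΣF_x = 0: P_x = 0.
ΣF_y = 0: P_y − 657.3·7.2 − 1800 − 200 = 0 → P_y = 6733 lb.
ΣM about P: M_P − (657.3·7.2)·4.5 − 1800·3.2 − 200·7.9 = 0 → M_P = 28640 lb·ft.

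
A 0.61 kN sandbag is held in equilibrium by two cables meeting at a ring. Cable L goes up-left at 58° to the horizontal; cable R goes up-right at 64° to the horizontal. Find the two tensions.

ΣF_x = 0: −T_L·cos58° + T_R·cos64° = 0 → T_R = 1.20884·T_L.
ΣF_y = 0: T_L·sin58° + T_R·sin64° = 0.61.
Substitute: T_L·(0.848048 + 1.20884·0.898794) = 0.61 → T_L = 0.315319 ≈ 0.3153 kN.
Then T_R = 1.20884 × 0.315319 = 0.3812 kN.

T_L = 0.3153 kN, T_R = 0.3812 kN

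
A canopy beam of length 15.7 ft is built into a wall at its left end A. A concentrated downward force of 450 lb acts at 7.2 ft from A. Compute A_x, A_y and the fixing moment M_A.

A_x = 0, A_y = 450.0 lb, M_A = 3240 lb·ft

ΣF_x = 0: A_x = 0.
ΣF_y = 0: A_y − 450 = 0 → A_y = 450.0 lb.
ΣM about A: M_A − 450·7.2 = 0 → M_A = 3240 lb·ft.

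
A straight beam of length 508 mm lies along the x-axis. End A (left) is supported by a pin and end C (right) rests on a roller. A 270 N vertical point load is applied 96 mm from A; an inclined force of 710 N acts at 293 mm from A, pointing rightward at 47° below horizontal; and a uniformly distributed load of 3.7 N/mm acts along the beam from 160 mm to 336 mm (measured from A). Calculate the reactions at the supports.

Resultant of the distributed load: 3.7 × 176 = 651.2 N at 248 mm from A.
ΣM about A: C_y·508 − 270·96 − 710·sin47°·293 − (3.7·176)·248 = 0 → C_y = 339561/508 = 668.427 ≈ 668.4 N.
ΣF_y = 0: A_y + 668.427 − 270 − 710·sin47° − 3.7·176 = 0 → A_y = 772.0 N.
ΣF_x = 0: A_x + 710·cos47° = 0 → A_x = -484.2 N.

A_x = -484.2 N, A_y = 772.0 N, C_y = 668.4 N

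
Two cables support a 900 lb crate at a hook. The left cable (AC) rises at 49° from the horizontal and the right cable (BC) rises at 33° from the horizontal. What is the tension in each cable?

T_AC = 762.2 lb, T_BC = 596.3 lb

ΣF_x = 0: −T_AC·cos49° + T_BC·cos33° = 0 → T_BC = 0.782261·T_AC.
ΣF_y = 0: T_AC·sin49° + T_BC·sin33° = 900.
Substitute: T_AC·(0.75471 + 0.782261·0.544639) = 900 → T_AC = 762.221 ≈ 762.2 lb.
Then T_BC = 0.782261 × 762.221 = 596.3 lb.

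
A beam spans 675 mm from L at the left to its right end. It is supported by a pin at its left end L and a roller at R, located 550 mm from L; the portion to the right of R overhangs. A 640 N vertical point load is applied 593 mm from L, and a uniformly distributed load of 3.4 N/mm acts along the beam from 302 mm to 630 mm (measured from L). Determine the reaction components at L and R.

L_x = 0, L_y = 120.3 N, R_y = 1635 N

Resultant of the distributed load: 3.4 × 328 = 1115.2 N at 466 mm from L.
ΣM about L: R_y·550 − 640·593 − (3.4·328)·466 = 0 → R_y = 899203.2/550 = 1634.91 ≈ 1635 N.
ΣF_y = 0: L_y + 1634.91 − 640 − 3.4·328 = 0 → L_y = 120.3 N.
ΣF_x = 0: no horizontal applied forces, so L_x = 0.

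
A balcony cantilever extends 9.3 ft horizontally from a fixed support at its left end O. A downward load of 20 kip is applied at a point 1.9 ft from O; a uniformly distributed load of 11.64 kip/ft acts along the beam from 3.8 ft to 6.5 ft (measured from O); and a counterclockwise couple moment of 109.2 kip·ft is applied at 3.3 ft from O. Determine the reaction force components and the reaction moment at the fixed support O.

O_x = 0, O_y = 51.43 kip, M_O = 90.65 kip·ft

Resultant of the distributed load: 11.64 × 2.7 = 31.428 kip at 5.15 ft from O.
ΣF_x = 0: O_x = 0.
ΣF_y = 0: O_y − 20 − 11.64·2.7 = 0 → O_y = 51.43 kip.
ΣM about O: M_O − 20·1.9 − (11.64·2.7)·5.15 + 109.2 = 0 → M_O = 90.65 kip·ft.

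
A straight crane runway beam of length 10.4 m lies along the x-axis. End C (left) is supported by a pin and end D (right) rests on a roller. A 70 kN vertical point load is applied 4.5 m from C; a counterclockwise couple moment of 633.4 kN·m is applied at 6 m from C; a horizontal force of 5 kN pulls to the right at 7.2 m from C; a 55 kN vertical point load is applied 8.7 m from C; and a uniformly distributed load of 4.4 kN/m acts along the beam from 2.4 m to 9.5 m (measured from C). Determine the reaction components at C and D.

C_x = -5.000 kN, C_y = 123.0 kN, D_y = 33.27 kN

Resultant of the distributed load: 4.4 × 7.1 = 31.24 kN at 5.95 m from C.
Taking moments about C: D_y·10.4 − 70·4.5 + 633.4 − 55·8.7 − (4.4·7.1)·5.95 = 0 → D_y = 345.978/10.4 = 33.2671 ≈ 33.27 kN.
ΣF_y = 0: C_y + 33.2671 − 70 − 55 − 4.4·7.1 = 0 → C_y = 123.0 kN.
ΣF_x = 0: C_x + 5 = 0 → C_x = -5.000 kN.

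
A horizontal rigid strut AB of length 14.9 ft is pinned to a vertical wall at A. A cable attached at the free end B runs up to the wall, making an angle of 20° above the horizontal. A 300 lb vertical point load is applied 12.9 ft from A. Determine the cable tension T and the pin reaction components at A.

T = 759.4 lb, A_x = 713.6 lb, A_y = 40.27 lb

ΣM about A: T·sin20°·14.9 − 300·12.9 = 0 → T = 3870/(14.9·0.34202) = 759.405 ≈ 759.4 lb.
ΣF_x = 0: A_x − T·cos20° = 0 → A_x = 759.405 × 0.939693 = 713.6 lb.
ΣF_y = 0: A_y + T·sin20° − 300 = 0 → A_y = 300 − 759.405 × 0.34202 = 40.27 lb.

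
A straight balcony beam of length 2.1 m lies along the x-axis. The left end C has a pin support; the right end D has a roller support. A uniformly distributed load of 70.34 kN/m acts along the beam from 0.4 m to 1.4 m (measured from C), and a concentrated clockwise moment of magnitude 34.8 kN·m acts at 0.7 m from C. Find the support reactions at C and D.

C_x = 0, C_y = 23.62 kN, D_y = 46.72 kN

Resultant of the distributed load: 70.34 × 1 = 70.34 kN at 0.9 m from C.
ΣM about C: D_y·2.1 − (70.34·1)·0.9 − 34.8 = 0 → D_y = 98.106/2.1 = 46.7171 ≈ 46.72 kN.
ΣF_y = 0: C_y + 46.7171 − 70.34·1 = 0 → C_y = 23.62 kN.
ΣF_x = 0: no horizontal applied forces, so C_x = 0.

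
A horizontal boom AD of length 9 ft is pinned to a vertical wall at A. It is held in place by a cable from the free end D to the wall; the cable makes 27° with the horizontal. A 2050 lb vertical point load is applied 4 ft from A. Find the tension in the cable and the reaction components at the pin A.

ΣM about A: T·sin27°·9 − 2050·4 = 0 → T = 8200/(9·0.45399) = 2006.9 ≈ 2007 lb.
ΣF_x = 0: A_x − T·cos27° = 0 → A_x = 2006.9 × 0.891007 = 1788 lb.
ΣF_y = 0: A_y + T·sin27° − 2050 = 0 → A_y = 2050 − 2006.9 × 0.45399 = 1139 lb.

T = 2007 lb, A_x = 1788 lb, A_y = 1139 lb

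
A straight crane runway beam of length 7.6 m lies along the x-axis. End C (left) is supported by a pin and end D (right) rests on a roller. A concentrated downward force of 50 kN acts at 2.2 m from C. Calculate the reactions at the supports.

Moments about C: D_y·7.6 − 50·2.2 = 0 → D_y = 110/7.6 = 14.4737 ≈ 14.47 kN.
ΣF_y = 0: C_y + 14.4737 − 50 = 0 → C_y = 35.53 kN.
ΣF_x = 0: no horizontal applied forces, so C_x = 0.

C_x = 0, C_y = 35.53 kN, D_y = 14.47 kN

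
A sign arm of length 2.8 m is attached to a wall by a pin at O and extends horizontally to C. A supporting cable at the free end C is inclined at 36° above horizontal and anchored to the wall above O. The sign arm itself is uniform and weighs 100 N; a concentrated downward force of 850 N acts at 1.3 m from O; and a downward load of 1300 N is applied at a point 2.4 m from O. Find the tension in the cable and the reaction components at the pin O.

T = 2652 N, O_x = 2146 N, O_y = 691.1 N

ΣM about O: T·sin36°·2.8 − 100·1.4 − 850·1.3 − 1300·2.4 = 0 → T = 4365/(2.8·0.587785) = 2652.21 ≈ 2652 N.
ΣF_x = 0: O_x − T·cos36° = 0 → O_x = 2652.21 × 0.809017 = 2146 N.
ΣF_y = 0: O_y + T·sin36° − 100 − 850 − 1300 = 0 → O_y = 2250 − 2652.21 × 0.587785 = 691.1 N.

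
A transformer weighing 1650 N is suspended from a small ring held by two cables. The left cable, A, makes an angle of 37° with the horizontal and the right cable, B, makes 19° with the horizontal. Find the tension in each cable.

T_A = 1882 N, T_B = 1589 N

ΣF_x = 0: −T_A·cos37° + T_B·cos19° = 0 → T_B = 0.844653·T_A.
ΣF_y = 0: T_A·sin37° + T_B·sin19° = 1650.
Substitute: T_A·(0.601815 + 0.844653·0.325568) = 1650 → T_A = 1881.83 ≈ 1882 N.
Then T_B = 0.844653 × 1881.83 = 1589 N.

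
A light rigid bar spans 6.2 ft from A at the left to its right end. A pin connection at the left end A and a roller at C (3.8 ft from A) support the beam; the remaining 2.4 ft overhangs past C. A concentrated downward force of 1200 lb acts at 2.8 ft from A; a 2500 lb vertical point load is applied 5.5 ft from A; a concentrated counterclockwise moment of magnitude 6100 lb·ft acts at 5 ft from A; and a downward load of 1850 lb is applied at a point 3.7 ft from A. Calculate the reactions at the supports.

Taking moments about A: C_y·3.8 − 1200·2.8 − 2500·5.5 + 6100 − 1850·3.7 = 0 → C_y = 17855/3.8 = 4698.68 ≈ 4699 lb.
ΣF_y = 0: A_y + 4698.68 − 1200 − 2500 − 1850 = 0 → A_y = 851.3 lb.
ΣF_x = 0: no horizontal applied forces, so A_x = 0.

A_x = 0, A_y = 851.3 lb, C_y = 4699 lb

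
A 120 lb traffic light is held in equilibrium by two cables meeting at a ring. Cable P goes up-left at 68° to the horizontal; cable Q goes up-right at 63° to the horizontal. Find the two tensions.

ΣF_x = 0: −T_P·cos68° + T_Q·cos63° = 0 → T_Q = 0.825142·T_P.
ΣF_y = 0: T_P·sin68° + T_Q·sin63° = 120.
Substitute: T_P·(0.927184 + 0.825142·0.891007) = 120 → T_P = 72.1852 ≈ 72.19 lb.
Then T_Q = 0.825142 × 72.1852 = 59.56 lb.

T_P = 72.19 lb, T_Q = 59.56 lb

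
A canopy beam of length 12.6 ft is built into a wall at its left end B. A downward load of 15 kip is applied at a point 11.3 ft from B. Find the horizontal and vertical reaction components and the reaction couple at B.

ΣF_x = 0: B_x = 0.
ΣF_y = 0: B_y − 15 = 0 → B_y = 15.00 kip.
ΣM about B: M_B − 15·11.3 = 0 → M_B = 169.5 kip·ft.

B_x = 0, B_y = 15.00 kip, M_B = 169.5 kip·ft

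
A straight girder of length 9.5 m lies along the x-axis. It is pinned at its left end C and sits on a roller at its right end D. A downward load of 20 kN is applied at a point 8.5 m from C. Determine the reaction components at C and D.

Taking moments about C: D_y·9.5 − 20·8.5 = 0 → D_y = 170/9.5 = 17.8947 ≈ 17.89 kN.
ΣF_y = 0: C_y + 17.8947 − 20 = 0 → C_y = 2.105 kN.
ΣF_x = 0: no horizontal applied forces, so C_x = 0.

C_x = 0, C_y = 2.105 kN, D_y = 17.89 kN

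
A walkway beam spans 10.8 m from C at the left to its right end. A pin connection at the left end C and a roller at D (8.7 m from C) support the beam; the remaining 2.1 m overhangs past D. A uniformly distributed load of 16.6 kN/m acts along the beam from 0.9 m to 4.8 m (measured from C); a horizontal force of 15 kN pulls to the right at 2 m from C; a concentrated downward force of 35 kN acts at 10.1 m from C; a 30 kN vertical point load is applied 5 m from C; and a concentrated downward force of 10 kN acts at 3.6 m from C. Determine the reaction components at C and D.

Resultant of the distributed load: 16.6 × 3.9 = 64.74 kN at 2.85 m from C.
Moments about C: D_y·8.7 − (16.6·3.9)·2.85 − 35·10.1 − 30·5 − 10·3.6 = 0 → D_y = 724.009/8.7 = 83.2194 ≈ 83.22 kN.
ΣF_y = 0: C_y + 83.2194 − 16.6·3.9 − 35 − 30 − 10 = 0 → C_y = 56.52 kN.
ΣF_x = 0: C_x + 15 = 0 → C_x = -15.00 kN.

C_x = -15.00 kN, C_y = 56.52 kN, D_y = 83.22 kN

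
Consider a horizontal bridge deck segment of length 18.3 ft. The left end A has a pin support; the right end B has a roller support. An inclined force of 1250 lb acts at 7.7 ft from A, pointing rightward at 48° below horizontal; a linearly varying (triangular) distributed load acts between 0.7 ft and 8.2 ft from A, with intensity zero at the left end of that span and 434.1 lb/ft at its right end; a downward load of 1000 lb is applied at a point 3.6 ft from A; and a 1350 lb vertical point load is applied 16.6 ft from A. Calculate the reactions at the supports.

Resultant of the triangular load: ½ × 434.1 × 7.5 = 1627.875 lb, acting at 5.7 ft from A (one-third of the span from the peak).
Taking moments about A: B_y·18.3 − 1250·sin48°·7.7 − (½·434.1·7.5)·5.7 − 1000·3.6 − 1350·16.6 = 0 → B_y = 42441.7/18.3 = 2319.22 ≈ 2319 lb.
ΣF_y = 0: A_y + 2319.22 − 1250·sin48° − ½·434.1·7.5 − 1000 − 1350 = 0 → A_y = 2588 lb.
ΣF_x = 0: A_x + 1250·cos48° = 0 → A_x = -836.4 lb.

A_x = -836.4 lb, A_y = 2588 lb, B_y = 2319 lb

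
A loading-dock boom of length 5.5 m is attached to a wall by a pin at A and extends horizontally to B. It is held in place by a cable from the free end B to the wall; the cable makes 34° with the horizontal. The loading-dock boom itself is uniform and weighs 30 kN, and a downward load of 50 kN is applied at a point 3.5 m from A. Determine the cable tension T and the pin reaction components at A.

T = 83.72 kN, A_x = 69.41 kN, A_y = 33.18 kN

ΣM about A: T·sin34°·5.5 − 30·2.75 − 50·3.5 = 0 → T = 257.5/(5.5·0.559193) = 83.7245 ≈ 83.72 kN.
ΣF_x = 0: A_x − T·cos34° = 0 → A_x = 83.7245 × 0.829038 = 69.41 kN.
ΣF_y = 0: A_y + T·sin34° − 30 − 50 = 0 → A_y = 80 − 83.7245 × 0.559193 = 33.18 kN.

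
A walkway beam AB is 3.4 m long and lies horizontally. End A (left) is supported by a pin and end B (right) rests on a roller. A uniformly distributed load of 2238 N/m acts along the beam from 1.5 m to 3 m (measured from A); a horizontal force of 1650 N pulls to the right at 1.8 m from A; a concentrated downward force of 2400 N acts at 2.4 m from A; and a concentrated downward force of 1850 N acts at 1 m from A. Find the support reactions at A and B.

A_x = -1650 N, A_y = 3147 N, B_y = 4460 N

Resultant of the distributed load: 2238 × 1.5 = 3357 N at 2.25 m from A.
ΣM about A: B_y·3.4 − (2238·1.5)·2.25 − 2400·2.4 − 1850·1 = 0 → B_y = 15163.25/3.4 = 4459.78 ≈ 4460 N.
ΣF_y = 0: A_y + 4459.78 − 2238·1.5 − 2400 − 1850 = 0 → A_y = 3147 N.
ΣF_x = 0: A_x + 1650 = 0 → A_x = -1650 N.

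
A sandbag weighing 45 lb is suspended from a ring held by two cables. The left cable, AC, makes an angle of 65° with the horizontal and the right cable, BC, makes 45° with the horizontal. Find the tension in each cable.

ΣF_x = 0: −T_AC·cos65° + T_BC·cos45° = 0 → T_BC = 0.597672·T_AC.
ΣF_y = 0: T_AC·sin65° + T_BC·sin45° = 45.
Substitute: T_AC·(0.906308 + 0.597672·0.707107) = 45 → T_AC = 33.8619 ≈ 33.86 lb.
Then T_BC = 0.597672 × 33.8619 = 20.24 lb.

T_AC = 33.86 lb, T_BC = 20.24 lb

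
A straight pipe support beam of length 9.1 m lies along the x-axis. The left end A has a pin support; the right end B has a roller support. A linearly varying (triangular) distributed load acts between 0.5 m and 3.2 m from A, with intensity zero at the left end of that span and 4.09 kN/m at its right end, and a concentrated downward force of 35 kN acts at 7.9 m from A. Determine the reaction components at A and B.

Resultant of the triangular load: ½ × 4.09 × 2.7 = 5.5215 kN, acting at 2.3 m from A (one-third of the span from the peak).
Taking moments about A: B_y·9.1 − (½·4.09·2.7)·2.3 − 35·7.9 = 0 → B_y = 289.19945/9.1 = 31.7802 ≈ 31.78 kN.
ΣF_y = 0: A_y + 31.7802 − ½·4.09·2.7 − 35 = 0 → A_y = 8.741 kN.
ΣF_x = 0: no horizontal applied forces, so A_x = 0.

A_x = 0, A_y = 8.741 kN, B_y = 31.78 kN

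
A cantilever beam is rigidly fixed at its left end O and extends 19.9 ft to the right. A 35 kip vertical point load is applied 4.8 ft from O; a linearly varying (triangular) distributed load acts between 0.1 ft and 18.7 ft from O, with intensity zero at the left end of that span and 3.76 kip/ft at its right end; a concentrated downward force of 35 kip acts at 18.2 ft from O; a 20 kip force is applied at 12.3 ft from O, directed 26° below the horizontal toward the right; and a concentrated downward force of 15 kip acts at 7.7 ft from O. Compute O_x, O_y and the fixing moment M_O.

Resultant of the triangular load: ½ × 3.76 × 18.6 = 34.968 kip, acting at 12.5 ft from O (one-third of the span from the peak).
ΣF_x = 0: O_x + 20·cos26° = 0 → O_x = -17.98 kip.
ΣF_y = 0: O_y − 35 − ½·3.76·18.6 − 35 − 20·sin26° − 15 = 0 → O_y = 128.7 kip.
ΣM about O: M_O − 35·4.8 − (½·3.76·18.6)·12.5 − 35·18.2 − 20·sin26°·12.3 − 15·7.7 = 0 → M_O = 1465 kip·ft.

O_x = -17.98 kip, O_y = 128.7 kip, M_O = 1465 kip·ft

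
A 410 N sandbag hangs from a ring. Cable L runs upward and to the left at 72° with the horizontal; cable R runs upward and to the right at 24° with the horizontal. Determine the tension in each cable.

ΣF_x = 0: −T_L·cos72° + T_R·cos24° = 0 → T_R = 0.338261·T_L.
ΣF_y = 0: T_L·sin72° + T_R·sin24° = 410.
Substitute: T_L·(0.951057 + 0.338261·0.406737) = 410 → T_L = 376.617 ≈ 376.6 N.
Then T_R = 0.338261 × 376.617 = 127.4 N.

T_L = 376.6 N, T_R = 127.4 N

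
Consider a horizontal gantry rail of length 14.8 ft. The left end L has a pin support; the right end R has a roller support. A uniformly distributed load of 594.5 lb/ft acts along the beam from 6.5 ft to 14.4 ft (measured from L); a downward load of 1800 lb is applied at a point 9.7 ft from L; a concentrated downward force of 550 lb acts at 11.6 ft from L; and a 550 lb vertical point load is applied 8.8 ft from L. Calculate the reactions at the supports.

Resultant of the distributed load: 594.5 × 7.9 = 4696.55 lb at 10.45 ft from L.
Moments about L: R_y·14.8 − (594.5·7.9)·10.45 − 1800·9.7 − 550·11.6 − 550·8.8 = 0 → R_y = 77758.9475/14.8 = 5253.98 ≈ 5254 lb.
ΣF_y = 0: L_y + 5253.98 − 594.5·7.9 − 1800 − 550 − 550 = 0 → L_y = 2343 lb.
ΣF_x = 0: no horizontal applied forces, so L_x = 0.

L_x = 0, L_y = 2343 lb, R_y = 5254 lb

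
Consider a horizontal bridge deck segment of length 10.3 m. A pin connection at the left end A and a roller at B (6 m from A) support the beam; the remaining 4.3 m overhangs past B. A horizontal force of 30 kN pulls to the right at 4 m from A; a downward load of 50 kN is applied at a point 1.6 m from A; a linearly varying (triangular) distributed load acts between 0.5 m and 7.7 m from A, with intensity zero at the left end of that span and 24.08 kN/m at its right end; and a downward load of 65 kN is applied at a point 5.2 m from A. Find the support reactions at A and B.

A_x = -30.00 kN, A_y = 55.45 kN, B_y = 146.2 kN

Resultant of the triangular load: ½ × 24.08 × 7.2 = 86.688 kN, acting at 5.3 m from A (one-third of the span from the peak).
Moments about A: B_y·6 − 50·1.6 − (½·24.08·7.2)·5.3 − 65·5.2 = 0 → B_y = 877.4464/6 = 146.241 ≈ 146.2 kN.
ΣF_y = 0: A_y + 146.241 − 50 − ½·24.08·7.2 − 65 = 0 → A_y = 55.45 kN.
ΣF_x = 0: A_x + 30 = 0 → A_x = -30.00 kN.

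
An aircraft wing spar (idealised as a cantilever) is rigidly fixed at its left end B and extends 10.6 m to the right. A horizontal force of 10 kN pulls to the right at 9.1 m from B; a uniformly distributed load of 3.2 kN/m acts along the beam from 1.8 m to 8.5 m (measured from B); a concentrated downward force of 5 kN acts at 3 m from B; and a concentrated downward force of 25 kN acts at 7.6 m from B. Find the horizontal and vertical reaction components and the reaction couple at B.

Resultant of the distributed load: 3.2 × 6.7 = 21.44 kN at 5.15 m from B.
ΣF_x = 0: B_x + 10 = 0 → B_x = -10.00 kN.
ΣF_y = 0: B_y − 3.2·6.7 − 5 − 25 = 0 → B_y = 51.44 kN.
ΣM about B: M_B − (3.2·6.7)·5.15 − 5·3 − 25·7.6 = 0 → M_B = 315.4 kN·m.

B_x = -10.00 kN, B_y = 51.44 kN, M_B = 315.4 kN·m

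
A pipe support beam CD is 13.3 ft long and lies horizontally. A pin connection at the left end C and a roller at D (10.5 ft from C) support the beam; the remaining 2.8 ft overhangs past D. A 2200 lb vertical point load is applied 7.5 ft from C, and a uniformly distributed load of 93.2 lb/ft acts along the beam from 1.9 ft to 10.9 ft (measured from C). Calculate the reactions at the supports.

C_x = 0, C_y = 956.1 lb, D_y = 2083 lb

Resultant of the distributed load: 93.2 × 9 = 838.8 lb at 6.4 ft from C.
Moments about C: D_y·10.5 − 2200·7.5 − (93.2·9)·6.4 = 0 → D_y = 21868.32/10.5 = 2082.7 ≈ 2083 lb.
ΣF_y = 0: C_y + 2082.7 − 2200 − 93.2·9 = 0 → C_y = 956.1 lb.
ΣF_x = 0: no horizontal applied forces, so C_x = 0.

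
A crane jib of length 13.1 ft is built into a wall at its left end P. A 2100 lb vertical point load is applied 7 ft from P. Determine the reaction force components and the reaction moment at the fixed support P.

ΣF_x = 0: P_x = 0.
ΣF_y = 0: P_y − 2100 = 0 → P_y = 2100 lb.
ΣM about P: M_P − 2100·7 = 0 → M_P = 14700 lb·ft.

P_x = 0, P_y = 2100 lb, M_P = 14700 lb·ft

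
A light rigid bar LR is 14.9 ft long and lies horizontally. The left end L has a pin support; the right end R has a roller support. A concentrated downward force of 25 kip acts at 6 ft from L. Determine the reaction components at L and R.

ΣM about L: R_y·14.9 − 25·6 = 0 → R_y = 150/14.9 = 10.0671 ≈ 10.07 kip.
ΣF_y = 0: L_y + 10.0671 − 25 = 0 → L_y = 14.93 kip.
ΣF_x = 0: no horizontal applied forces, so L_x = 0.

L_x = 0, L_y = 14.93 kip, R_y = 10.07 kip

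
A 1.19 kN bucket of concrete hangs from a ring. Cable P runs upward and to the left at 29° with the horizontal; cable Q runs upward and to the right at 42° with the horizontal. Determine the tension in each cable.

ΣF_x = 0: −T_P·cos29° + T_Q·cos42° = 0 → T_Q = 1.17692·T_P.
ΣF_y = 0: T_P·sin29° + T_Q·sin42° = 1.19.
Substitute: T_P·(0.48481 + 1.17692·0.669131) = 1.19 → T_P = 0.935297 ≈ 0.9353 kN.
Then T_Q = 1.17692 × 0.935297 = 1.101 kN.

T_P = 0.9353 kN, T_Q = 1.101 kN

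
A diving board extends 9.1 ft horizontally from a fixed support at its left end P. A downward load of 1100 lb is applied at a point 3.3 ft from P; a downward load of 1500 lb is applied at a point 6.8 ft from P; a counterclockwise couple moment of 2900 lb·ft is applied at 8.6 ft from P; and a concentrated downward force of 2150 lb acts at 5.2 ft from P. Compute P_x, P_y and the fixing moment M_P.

ΣF_x = 0: P_x = 0.
ΣF_y = 0: P_y − 1100 − 1500 − 2150 = 0 → P_y = 4750 lb.
ΣM about P: M_P − 1100·3.3 − 1500·6.8 + 2900 − 2150·5.2 = 0 → M_P = 22110 lb·ft.

P_x = 0, P_y = 4750 lb, M_P = 22110 lb·ft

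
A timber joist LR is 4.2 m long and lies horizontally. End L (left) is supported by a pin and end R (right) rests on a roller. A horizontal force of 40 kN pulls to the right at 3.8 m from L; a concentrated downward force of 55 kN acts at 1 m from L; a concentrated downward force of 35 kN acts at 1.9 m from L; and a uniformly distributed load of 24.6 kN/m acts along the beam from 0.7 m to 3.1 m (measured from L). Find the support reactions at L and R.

Resultant of the distributed load: 24.6 × 2.4 = 59.04 kN at 1.9 m from L.
Moments about L: R_y·4.2 − 55·1 − 35·1.9 − (24.6·2.4)·1.9 = 0 → R_y = 233.676/4.2 = 55.6371 ≈ 55.64 kN.
ΣF_y = 0: L_y + 55.6371 − 55 − 35 − 24.6·2.4 = 0 → L_y = 93.40 kN.
ΣF_x = 0: L_x + 40 = 0 → L_x = -40.00 kN.

L_x = -40.00 kN, L_y = 93.40 kN, R_y = 55.64 kN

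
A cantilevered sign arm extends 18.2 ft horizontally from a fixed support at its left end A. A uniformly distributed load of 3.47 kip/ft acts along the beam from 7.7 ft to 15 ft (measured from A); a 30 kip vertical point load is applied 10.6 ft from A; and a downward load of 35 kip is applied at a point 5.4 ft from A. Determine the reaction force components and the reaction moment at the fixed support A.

A_x = 0, A_y = 90.33 kip, M_A = 794.5 kip·ft

Resultant of the distributed load: 3.47 × 7.3 = 25.331 kip at 11.35 ft from A.
ΣF_x = 0: A_x = 0.
ΣF_y = 0: A_y − 3.47·7.3 − 30 − 35 = 0 → A_y = 90.33 kip.
ΣM about A: M_A − (3.47·7.3)·11.35 − 30·10.6 − 35·5.4 = 0 → M_A = 794.5 kip·ft.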